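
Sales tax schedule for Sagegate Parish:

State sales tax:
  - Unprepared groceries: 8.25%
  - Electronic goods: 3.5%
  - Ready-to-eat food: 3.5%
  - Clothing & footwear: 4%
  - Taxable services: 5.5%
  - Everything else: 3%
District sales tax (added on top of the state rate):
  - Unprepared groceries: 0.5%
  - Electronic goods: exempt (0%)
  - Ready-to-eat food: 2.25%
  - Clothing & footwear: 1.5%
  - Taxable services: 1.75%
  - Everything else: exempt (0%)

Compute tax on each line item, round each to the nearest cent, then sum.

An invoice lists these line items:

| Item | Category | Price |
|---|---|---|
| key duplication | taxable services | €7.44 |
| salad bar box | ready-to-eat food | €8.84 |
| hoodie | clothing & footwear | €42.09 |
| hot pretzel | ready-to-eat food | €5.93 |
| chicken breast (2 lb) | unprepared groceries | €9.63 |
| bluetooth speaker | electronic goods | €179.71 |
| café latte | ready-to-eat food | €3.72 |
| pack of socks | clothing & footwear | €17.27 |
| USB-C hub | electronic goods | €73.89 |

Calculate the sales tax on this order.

€14.58

Key duplication €7.44: taxable services → 5.5% + 1.75% district = 7.25% → €0.54
Salad bar box €8.84: ready-to-eat food → 3.5% + 2.25% district = 5.75% → €0.51
Hoodie €42.09: clothing & footwear → 4% + 1.5% district = 5.5% → €2.31
Hot pretzel €5.93: ready-to-eat food → 3.5% + 2.25% district = 5.75% → €0.34
Chicken breast (2 lb) €9.63: unprepared groceries → 8.25% + 0.5% district = 8.75% → €0.84
Bluetooth speaker €179.71: electronic goods → 3.5% + 0% district = 3.5% → €6.29
Café latte €3.72: ready-to-eat food → 3.5% + 2.25% district = 5.75% → €0.21
Pack of socks €17.27: clothing & footwear → 4% + 1.5% district = 5.5% → €0.95
USB-C hub €73.89: electronic goods → 3.5% + 0% district = 3.5% → €2.59
Total tax = €0.54 + €0.51 + €2.31 + €0.34 + €0.84 + €6.29 + €0.21 + €0.95 + €2.59 = €14.58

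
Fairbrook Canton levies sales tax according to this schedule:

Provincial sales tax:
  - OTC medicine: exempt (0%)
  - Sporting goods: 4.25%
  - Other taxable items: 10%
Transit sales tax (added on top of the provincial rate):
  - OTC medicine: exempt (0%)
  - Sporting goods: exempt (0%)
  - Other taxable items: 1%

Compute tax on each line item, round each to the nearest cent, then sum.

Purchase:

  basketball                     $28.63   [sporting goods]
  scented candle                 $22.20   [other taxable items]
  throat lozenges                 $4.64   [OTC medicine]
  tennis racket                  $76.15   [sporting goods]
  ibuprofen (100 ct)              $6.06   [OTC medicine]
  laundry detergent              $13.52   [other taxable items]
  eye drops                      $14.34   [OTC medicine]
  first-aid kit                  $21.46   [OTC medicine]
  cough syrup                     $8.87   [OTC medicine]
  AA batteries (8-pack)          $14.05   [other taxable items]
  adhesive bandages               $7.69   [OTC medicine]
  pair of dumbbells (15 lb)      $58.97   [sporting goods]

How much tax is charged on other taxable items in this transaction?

$5.48

Scented candle $22.20: other taxable items → 10% + 1% transit = 11% → $2.44
Laundry detergent $13.52: other taxable items → 10% + 1% transit = 11% → $1.49
AA batteries (8-pack) $14.05: other taxable items → 10% + 1% transit = 11% → $1.55
Tax on other taxable items = $2.44 + $1.49 + $1.55 = $5.48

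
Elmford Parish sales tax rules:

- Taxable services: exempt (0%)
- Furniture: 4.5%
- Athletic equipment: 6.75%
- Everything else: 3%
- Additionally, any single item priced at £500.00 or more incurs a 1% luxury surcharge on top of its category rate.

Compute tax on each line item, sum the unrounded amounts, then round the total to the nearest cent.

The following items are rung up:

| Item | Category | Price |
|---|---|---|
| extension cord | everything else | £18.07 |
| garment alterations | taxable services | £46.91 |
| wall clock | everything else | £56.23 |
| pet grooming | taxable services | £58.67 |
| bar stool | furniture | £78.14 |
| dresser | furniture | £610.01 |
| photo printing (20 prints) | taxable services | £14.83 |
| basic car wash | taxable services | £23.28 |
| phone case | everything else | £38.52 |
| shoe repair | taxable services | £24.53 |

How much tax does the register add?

£40.45

Extension cord £18.07: everything else → 3% → £0.5421
Garment alterations £46.91: taxable services → 0% → £0.00
Wall clock £56.23: everything else → 3% → £1.6869
Pet grooming £58.67: taxable services → 0% → £0.00
Bar stool £78.14: furniture → 4.5% → £3.5163
Dresser £610.01: furniture → 4.5% + 1% surcharge = 5.5% → £33.55055
Photo printing (20 prints) £14.83: taxable services → 0% → £0.00
Basic car wash £23.28: taxable services → 0% → £0.00
Phone case £38.52: everything else → 3% → £1.1556
Shoe repair £24.53: taxable services → 0% → £0.00
Unrounded tax sum = £40.45145 → £40.45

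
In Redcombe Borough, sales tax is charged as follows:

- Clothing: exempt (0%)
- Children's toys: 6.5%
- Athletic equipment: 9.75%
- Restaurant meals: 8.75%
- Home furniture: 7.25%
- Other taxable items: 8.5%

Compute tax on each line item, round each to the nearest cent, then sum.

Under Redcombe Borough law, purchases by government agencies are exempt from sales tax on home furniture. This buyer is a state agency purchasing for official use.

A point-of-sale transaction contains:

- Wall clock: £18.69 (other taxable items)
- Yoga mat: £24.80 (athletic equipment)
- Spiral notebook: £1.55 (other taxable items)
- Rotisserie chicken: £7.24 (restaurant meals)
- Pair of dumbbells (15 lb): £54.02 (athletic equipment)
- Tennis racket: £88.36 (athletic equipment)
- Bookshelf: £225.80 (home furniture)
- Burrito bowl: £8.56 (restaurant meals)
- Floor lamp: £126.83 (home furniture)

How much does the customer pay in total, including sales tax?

£575.26

Wall clock £18.69: other taxable items → 8.5% → £1.59
Yoga mat £24.80: athletic equipment → 9.75% → £2.42
Spiral notebook £1.55: other taxable items → 8.5% → £0.13
Rotisserie chicken £7.24: restaurant meals → 8.75% → £0.63
Pair of dumbbells (15 lb) £54.02: athletic equipment → 9.75% → £5.27
Tennis racket £88.36: athletic equipment → 9.75% → £8.62
Bookshelf £225.80: home furniture, buyer-exempt → 0% → £0.00
Burrito bowl £8.56: restaurant meals → 8.75% → £0.75
Floor lamp £126.83: home furniture, buyer-exempt → 0% → £0.00
Subtotal = £555.85; tax = £19.41; total due = £575.26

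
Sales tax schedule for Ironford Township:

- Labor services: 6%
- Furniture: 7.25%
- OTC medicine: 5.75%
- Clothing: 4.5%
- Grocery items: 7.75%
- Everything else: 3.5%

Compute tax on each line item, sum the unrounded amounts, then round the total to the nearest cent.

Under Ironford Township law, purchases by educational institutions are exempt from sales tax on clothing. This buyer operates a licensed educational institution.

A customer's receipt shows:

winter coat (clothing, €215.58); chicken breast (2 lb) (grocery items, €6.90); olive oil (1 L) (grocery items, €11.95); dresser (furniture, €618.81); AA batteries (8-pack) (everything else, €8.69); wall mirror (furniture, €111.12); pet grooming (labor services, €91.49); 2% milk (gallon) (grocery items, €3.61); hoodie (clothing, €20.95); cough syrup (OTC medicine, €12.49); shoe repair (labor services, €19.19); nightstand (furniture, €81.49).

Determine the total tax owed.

€68.23

Winter coat €215.58: clothing, buyer-exempt → 0% → €0.00
Chicken breast (2 lb) €6.90: grocery items → 7.75% → €0.53475
Olive oil (1 L) €11.95: grocery items → 7.75% → €0.926125
Dresser €618.81: furniture → 7.25% → €44.863725
AA batteries (8-pack) €8.69: everything else → 3.5% → €0.30415
Wall mirror €111.12: furniture → 7.25% → €8.0562
Pet grooming €91.49: labor services → 6% → €5.4894
2% milk (gallon) €3.61: grocery items → 7.75% → €0.279775
Hoodie €20.95: clothing, buyer-exempt → 0% → €0.00
Cough syrup €12.49: OTC medicine → 5.75% → €0.718175
Shoe repair €19.19: labor services → 6% → €1.1514
Nightstand €81.49: furniture → 7.25% → €5.908025
Unrounded tax sum = €68.231725 → €68.23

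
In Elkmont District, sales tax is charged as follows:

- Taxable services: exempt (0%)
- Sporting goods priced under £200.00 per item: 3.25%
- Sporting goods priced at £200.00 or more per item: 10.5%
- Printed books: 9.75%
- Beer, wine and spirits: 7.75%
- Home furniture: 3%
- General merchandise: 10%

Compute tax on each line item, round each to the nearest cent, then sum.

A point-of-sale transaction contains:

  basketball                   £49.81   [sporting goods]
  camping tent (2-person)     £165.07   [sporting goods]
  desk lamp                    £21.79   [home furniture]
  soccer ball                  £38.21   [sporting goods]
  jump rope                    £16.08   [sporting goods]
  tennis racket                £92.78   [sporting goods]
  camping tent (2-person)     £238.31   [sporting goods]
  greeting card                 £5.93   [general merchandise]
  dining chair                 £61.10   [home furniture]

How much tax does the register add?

£39.85

Basketball £49.81: sporting goods, under £200.00 → 3.25% → £1.62
Camping tent (2-person) £165.07: sporting goods, under £200.00 → 3.25% → £5.36
Desk lamp £21.79: home furniture → 3% → £0.65
Soccer ball £38.21: sporting goods, under £200.00 → 3.25% → £1.24
Jump rope £16.08: sporting goods, under £200.00 → 3.25% → £0.52
Tennis racket £92.78: sporting goods, under £200.00 → 3.25% → £3.02
Camping tent (2-person) £238.31: sporting goods, £200.00 or more → 10.5% → £25.02
Greeting card £5.93: general merchandise → 10% → £0.59
Dining chair £61.10: home furniture → 3% → £1.83
Total tax = £1.62 + £5.36 + £0.65 + £1.24 + £0.52 + £3.02 + £25.02 + £0.59 + £1.83 = £39.85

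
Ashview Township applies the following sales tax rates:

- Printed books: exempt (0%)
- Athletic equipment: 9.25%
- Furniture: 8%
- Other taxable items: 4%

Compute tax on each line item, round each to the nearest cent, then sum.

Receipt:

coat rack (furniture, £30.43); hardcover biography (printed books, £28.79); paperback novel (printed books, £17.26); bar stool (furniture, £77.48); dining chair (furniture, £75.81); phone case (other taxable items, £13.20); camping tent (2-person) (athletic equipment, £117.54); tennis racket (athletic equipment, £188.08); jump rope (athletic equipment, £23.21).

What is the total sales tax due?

Coat rack £30.43: furniture → 8% → £2.43
Hardcover biography £28.79: printed books → 0% → £0.00
Paperback novel £17.26: printed books → 0% → £0.00
Bar stool £77.48: furniture → 8% → £6.20
Dining chair £75.81: furniture → 8% → £6.06
Phone case £13.20: other taxable items → 4% → £0.53
Camping tent (2-person) £117.54: athletic equipment → 9.25% → £10.87
Tennis racket £188.08: athletic equipment → 9.25% → £17.40
Jump rope £23.21: athletic equipment → 9.25% → £2.15
Total tax = £2.43 + £6.20 + £6.06 + £0.53 + £10.87 + £17.40 + £2.15 = £45.64

£45.64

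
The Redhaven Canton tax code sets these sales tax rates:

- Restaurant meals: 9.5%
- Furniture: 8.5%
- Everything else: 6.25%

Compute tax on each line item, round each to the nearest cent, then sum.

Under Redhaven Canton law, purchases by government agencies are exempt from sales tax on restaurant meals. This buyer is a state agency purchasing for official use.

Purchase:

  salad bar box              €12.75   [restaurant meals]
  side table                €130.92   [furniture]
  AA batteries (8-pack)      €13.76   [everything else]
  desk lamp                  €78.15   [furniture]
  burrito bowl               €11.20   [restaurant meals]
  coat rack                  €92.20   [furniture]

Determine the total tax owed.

€26.47

Salad bar box €12.75: restaurant meals, buyer-exempt → 0% → €0.00
Side table €130.92: furniture → 8.5% → €11.13
AA batteries (8-pack) €13.76: everything else → 6.25% → €0.86
Desk lamp €78.15: furniture → 8.5% → €6.64
Burrito bowl €11.20: restaurant meals, buyer-exempt → 0% → €0.00
Coat rack €92.20: furniture → 8.5% → €7.84
Total tax = €11.13 + €0.86 + €6.64 + €7.84 = €26.47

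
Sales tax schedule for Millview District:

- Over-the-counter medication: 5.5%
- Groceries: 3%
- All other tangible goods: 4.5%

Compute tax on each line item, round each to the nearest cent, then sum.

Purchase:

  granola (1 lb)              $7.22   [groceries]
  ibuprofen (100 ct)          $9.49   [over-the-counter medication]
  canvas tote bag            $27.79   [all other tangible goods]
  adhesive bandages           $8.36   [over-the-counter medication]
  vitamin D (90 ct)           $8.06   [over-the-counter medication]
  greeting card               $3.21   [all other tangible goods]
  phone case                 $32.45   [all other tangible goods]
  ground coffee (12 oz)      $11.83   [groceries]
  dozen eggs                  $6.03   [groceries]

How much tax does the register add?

Granola (1 lb) $7.22: groceries → 3% → $0.22
Ibuprofen (100 ct) $9.49: over-the-counter medication → 5.5% → $0.52
Canvas tote bag $27.79: all other tangible goods → 4.5% → $1.25
Adhesive bandages $8.36: over-the-counter medication → 5.5% → $0.46
Vitamin D (90 ct) $8.06: over-the-counter medication → 5.5% → $0.44
Greeting card $3.21: all other tangible goods → 4.5% → $0.14
Phone case $32.45: all other tangible goods → 4.5% → $1.46
Ground coffee (12 oz) $11.83: groceries → 3% → $0.35
Dozen eggs $6.03: groceries → 3% → $0.18
Total tax = $0.22 + $0.52 + $1.25 + $0.46 + $0.44 + $0.14 + $1.46 + $0.35 + $0.18 = $5.02

$5.02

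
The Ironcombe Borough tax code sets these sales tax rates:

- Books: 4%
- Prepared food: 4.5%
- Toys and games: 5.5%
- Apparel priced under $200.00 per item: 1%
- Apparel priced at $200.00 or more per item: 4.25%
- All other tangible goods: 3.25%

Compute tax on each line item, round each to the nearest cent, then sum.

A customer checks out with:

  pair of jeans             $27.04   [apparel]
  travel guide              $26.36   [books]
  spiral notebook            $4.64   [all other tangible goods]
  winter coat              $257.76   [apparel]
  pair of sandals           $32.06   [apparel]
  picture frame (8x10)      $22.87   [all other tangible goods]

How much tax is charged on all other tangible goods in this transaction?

$0.89

Spiral notebook $4.64: all other tangible goods → 3.25% → $0.15
Picture frame (8x10) $22.87: all other tangible goods → 3.25% → $0.74
Tax on all other tangible goods = $0.15 + $0.74 = $0.89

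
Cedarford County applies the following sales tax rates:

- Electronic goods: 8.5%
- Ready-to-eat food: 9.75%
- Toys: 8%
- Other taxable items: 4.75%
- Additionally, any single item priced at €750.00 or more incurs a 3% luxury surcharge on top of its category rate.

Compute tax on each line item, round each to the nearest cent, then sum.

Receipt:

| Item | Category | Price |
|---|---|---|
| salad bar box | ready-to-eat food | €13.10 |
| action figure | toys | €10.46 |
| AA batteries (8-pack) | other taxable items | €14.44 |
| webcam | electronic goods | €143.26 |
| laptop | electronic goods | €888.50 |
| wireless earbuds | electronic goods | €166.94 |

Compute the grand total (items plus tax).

€1368.06

Salad bar box €13.10: ready-to-eat food → 9.75% → €1.28
Action figure €10.46: toys → 8% → €0.84
AA batteries (8-pack) €14.44: other taxable items → 4.75% → €0.69
Webcam €143.26: electronic goods → 8.5% → €12.18
Laptop €888.50: electronic goods → 8.5% + 3% surcharge = 11.5% → €102.18
Wireless earbuds €166.94: electronic goods → 8.5% → €14.19
Subtotal = €1236.70; tax = €131.36; total due = €1368.06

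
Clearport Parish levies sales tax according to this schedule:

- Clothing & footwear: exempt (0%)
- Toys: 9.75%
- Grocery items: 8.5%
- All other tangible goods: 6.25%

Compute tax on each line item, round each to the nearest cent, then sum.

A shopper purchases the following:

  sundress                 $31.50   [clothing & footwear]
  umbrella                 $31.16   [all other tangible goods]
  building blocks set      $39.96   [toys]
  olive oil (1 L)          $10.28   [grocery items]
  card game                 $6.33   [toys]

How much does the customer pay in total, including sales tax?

$126.57

Sundress $31.50: clothing & footwear → 0% → $0.00
Umbrella $31.16: all other tangible goods → 6.25% → $1.95
Building blocks set $39.96: toys → 9.75% → $3.90
Olive oil (1 L) $10.28: grocery items → 8.5% → $0.87
Card game $6.33: toys → 9.75% → $0.62
Subtotal = $119.23; tax = $7.34; total due = $126.57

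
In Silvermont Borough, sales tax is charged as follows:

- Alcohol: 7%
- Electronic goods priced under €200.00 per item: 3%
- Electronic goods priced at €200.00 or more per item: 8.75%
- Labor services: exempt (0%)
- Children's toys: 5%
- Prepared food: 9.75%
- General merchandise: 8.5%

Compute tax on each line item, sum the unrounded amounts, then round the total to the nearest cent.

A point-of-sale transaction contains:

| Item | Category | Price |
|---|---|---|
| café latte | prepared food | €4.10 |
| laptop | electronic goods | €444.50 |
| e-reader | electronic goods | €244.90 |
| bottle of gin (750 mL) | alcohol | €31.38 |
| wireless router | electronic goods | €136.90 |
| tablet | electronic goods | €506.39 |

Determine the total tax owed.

Café latte €4.10: prepared food → 9.75% → €0.39975
Laptop €444.50: electronic goods, €200.00 or more → 8.75% → €38.89375
E-reader €244.90: electronic goods, €200.00 or more → 8.75% → €21.42875
Bottle of gin (750 mL) €31.38: alcohol → 7% → €2.1966
Wireless router €136.90: electronic goods, under €200.00 → 3% → €4.107
Tablet €506.39: electronic goods, €200.00 or more → 8.75% → €44.309125
Unrounded tax sum = €111.334975 → €111.33

€111.33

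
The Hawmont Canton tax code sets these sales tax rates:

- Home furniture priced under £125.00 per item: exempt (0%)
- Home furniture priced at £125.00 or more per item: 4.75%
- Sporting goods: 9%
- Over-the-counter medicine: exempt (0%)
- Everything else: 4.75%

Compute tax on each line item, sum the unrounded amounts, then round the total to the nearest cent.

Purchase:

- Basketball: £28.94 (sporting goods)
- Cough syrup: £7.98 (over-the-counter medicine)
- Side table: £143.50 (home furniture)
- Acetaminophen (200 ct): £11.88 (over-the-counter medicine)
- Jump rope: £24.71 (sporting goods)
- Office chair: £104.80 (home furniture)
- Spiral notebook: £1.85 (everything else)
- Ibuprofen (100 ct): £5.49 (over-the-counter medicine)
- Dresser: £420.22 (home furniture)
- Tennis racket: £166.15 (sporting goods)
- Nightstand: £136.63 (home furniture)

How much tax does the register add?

£53.14

Basketball £28.94: sporting goods → 9% → £2.6046
Cough syrup £7.98: over-the-counter medicine → 0% → £0.00
Side table £143.50: home furniture, £125.00 or more → 4.75% → £6.81625
Acetaminophen (200 ct) £11.88: over-the-counter medicine → 0% → £0.00
Jump rope £24.71: sporting goods → 9% → £2.2239
Office chair £104.80: home furniture, under £125.00 → 0% → £0.00
Spiral notebook £1.85: everything else → 4.75% → £0.087875
Ibuprofen (100 ct) £5.49: over-the-counter medicine → 0% → £0.00
Dresser £420.22: home furniture, £125.00 or more → 4.75% → £19.96045
Tennis racket £166.15: sporting goods → 9% → £14.9535
Nightstand £136.63: home furniture, £125.00 or more → 4.75% → £6.489925
Unrounded tax sum = £53.1365 → £53.14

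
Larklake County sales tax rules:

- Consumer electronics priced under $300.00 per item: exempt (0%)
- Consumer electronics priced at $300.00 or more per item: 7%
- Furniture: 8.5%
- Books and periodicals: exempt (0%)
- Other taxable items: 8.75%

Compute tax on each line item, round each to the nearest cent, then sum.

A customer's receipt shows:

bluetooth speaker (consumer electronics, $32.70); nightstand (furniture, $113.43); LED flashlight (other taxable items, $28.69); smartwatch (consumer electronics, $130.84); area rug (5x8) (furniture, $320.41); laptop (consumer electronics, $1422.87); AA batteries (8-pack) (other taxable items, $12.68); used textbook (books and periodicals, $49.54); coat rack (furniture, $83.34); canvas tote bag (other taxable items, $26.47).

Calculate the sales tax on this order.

Bluetooth speaker $32.70: consumer electronics, under $300.00 → 0% → $0.00
Nightstand $113.43: furniture → 8.5% → $9.64
LED flashlight $28.69: other taxable items → 8.75% → $2.51
Smartwatch $130.84: consumer electronics, under $300.00 → 0% → $0.00
Area rug (5x8) $320.41: furniture → 8.5% → $27.23
Laptop $1422.87: consumer electronics, $300.00 or more → 7% → $99.60
AA batteries (8-pack) $12.68: other taxable items → 8.75% → $1.11
Used textbook $49.54: books and periodicals → 0% → $0.00
Coat rack $83.34: furniture → 8.5% → $7.08
Canvas tote bag $26.47: other taxable items → 8.75% → $2.32
Total tax = $9.64 + $2.51 + $27.23 + $99.60 + $1.11 + $7.08 + $2.32 = $149.49

$149.49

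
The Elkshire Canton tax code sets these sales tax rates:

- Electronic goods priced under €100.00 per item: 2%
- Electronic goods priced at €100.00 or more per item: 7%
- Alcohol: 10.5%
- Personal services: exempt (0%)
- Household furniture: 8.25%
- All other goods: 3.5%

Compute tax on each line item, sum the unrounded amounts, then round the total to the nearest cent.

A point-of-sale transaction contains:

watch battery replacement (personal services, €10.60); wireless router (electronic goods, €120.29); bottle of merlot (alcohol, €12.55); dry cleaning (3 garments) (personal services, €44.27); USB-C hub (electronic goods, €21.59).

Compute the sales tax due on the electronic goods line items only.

Wireless router €120.29: electronic goods, €100.00 or more → 7% → €8.4203
USB-C hub €21.59: electronic goods, under €100.00 → 2% → €0.4318
Tax on electronic goods: unrounded sum = €8.8521 → €8.85

€8.85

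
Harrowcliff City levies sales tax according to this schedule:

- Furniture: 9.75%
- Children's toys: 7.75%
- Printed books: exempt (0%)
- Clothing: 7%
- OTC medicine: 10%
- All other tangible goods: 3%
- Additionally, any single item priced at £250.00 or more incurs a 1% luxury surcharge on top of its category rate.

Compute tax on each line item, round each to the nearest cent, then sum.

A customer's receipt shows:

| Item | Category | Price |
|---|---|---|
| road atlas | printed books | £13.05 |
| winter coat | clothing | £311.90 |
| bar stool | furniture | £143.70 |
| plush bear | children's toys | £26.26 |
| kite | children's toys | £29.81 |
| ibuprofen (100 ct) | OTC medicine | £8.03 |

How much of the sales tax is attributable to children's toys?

Plush bear £26.26: children's toys → 7.75% → £2.04
Kite £29.81: children's toys → 7.75% → £2.31
Tax on children's toys = £2.04 + £2.31 = £4.35

£4.35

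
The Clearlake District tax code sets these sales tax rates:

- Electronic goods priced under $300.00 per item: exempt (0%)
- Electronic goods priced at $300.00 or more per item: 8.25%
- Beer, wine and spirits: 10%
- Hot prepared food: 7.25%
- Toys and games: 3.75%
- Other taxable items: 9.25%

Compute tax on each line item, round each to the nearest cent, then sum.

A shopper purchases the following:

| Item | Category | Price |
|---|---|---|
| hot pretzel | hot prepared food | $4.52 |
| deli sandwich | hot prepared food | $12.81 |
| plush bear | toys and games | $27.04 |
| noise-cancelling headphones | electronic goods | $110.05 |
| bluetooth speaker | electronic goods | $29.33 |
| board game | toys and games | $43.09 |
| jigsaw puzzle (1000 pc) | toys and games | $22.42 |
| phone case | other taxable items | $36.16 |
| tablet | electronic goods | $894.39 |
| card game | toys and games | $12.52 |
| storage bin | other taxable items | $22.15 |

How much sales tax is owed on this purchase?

Hot pretzel $4.52: hot prepared food → 7.25% → $0.33
Deli sandwich $12.81: hot prepared food → 7.25% → $0.93
Plush bear $27.04: toys and games → 3.75% → $1.01
Noise-cancelling headphones $110.05: electronic goods, under $300.00 → 0% → $0.00
Bluetooth speaker $29.33: electronic goods, under $300.00 → 0% → $0.00
Board game $43.09: toys and games → 3.75% → $1.62
Jigsaw puzzle (1000 pc) $22.42: toys and games → 3.75% → $0.84
Phone case $36.16: other taxable items → 9.25% → $3.34
Tablet $894.39: electronic goods, $300.00 or more → 8.25% → $73.79
Card game $12.52: toys and games → 3.75% → $0.47
Storage bin $22.15: other taxable items → 9.25% → $2.05
Total tax = $0.33 + $0.93 + $1.01 + $1.62 + $0.84 + $3.34 + $73.79 + $0.47 + $2.05 = $84.38

$84.38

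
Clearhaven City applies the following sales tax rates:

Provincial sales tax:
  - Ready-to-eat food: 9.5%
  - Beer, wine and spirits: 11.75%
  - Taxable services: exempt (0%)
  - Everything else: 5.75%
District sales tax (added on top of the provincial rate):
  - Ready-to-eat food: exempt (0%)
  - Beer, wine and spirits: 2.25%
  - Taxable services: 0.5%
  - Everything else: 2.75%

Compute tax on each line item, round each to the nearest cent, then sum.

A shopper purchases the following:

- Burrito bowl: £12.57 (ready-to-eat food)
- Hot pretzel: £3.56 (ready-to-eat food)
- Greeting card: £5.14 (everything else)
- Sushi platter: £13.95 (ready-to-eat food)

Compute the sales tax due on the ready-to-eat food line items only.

Burrito bowl £12.57: ready-to-eat food → 9.5% + 0% district = 9.5% → £1.19
Hot pretzel £3.56: ready-to-eat food → 9.5% + 0% district = 9.5% → £0.34
Sushi platter £13.95: ready-to-eat food → 9.5% + 0% district = 9.5% → £1.33
Tax on ready-to-eat food = £1.19 + £0.34 + £1.33 = £2.86

£2.86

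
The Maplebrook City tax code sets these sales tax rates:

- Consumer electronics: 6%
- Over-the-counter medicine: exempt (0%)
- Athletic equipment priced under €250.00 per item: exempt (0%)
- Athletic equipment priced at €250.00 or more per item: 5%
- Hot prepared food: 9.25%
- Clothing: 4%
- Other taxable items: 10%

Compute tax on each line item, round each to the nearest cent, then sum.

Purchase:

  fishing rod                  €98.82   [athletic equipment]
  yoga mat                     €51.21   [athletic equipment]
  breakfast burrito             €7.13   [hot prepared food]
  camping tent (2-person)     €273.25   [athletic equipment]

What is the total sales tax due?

Fishing rod €98.82: athletic equipment, under €250.00 → 0% → €0.00
Yoga mat €51.21: athletic equipment, under €250.00 → 0% → €0.00
Breakfast burrito €7.13: hot prepared food → 9.25% → €0.66
Camping tent (2-person) €273.25: athletic equipment, €250.00 or more → 5% → €13.66
Total tax = €0.66 + €13.66 = €14.32

€14.32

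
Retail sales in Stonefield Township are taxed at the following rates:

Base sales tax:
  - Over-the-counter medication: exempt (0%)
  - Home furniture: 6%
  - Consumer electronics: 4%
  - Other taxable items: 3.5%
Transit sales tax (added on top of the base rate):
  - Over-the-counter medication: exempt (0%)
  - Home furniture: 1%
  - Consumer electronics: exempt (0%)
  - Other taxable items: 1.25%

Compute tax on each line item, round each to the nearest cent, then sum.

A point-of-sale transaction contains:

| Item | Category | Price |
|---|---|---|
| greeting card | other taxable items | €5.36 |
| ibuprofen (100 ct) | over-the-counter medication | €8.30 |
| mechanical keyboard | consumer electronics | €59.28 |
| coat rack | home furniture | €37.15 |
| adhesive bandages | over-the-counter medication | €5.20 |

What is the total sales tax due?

Greeting card €5.36: other taxable items → 3.5% + 1.25% transit = 4.75% → €0.25
Ibuprofen (100 ct) €8.30: over-the-counter medication → 0% + 0% transit = 0% → €0.00
Mechanical keyboard €59.28: consumer electronics → 4% + 0% transit = 4% → €2.37
Coat rack €37.15: home furniture → 6% + 1% transit = 7% → €2.60
Adhesive bandages €5.20: over-the-counter medication → 0% + 0% transit = 0% → €0.00
Total tax = €0.25 + €2.37 + €2.60 = €5.22

€5.22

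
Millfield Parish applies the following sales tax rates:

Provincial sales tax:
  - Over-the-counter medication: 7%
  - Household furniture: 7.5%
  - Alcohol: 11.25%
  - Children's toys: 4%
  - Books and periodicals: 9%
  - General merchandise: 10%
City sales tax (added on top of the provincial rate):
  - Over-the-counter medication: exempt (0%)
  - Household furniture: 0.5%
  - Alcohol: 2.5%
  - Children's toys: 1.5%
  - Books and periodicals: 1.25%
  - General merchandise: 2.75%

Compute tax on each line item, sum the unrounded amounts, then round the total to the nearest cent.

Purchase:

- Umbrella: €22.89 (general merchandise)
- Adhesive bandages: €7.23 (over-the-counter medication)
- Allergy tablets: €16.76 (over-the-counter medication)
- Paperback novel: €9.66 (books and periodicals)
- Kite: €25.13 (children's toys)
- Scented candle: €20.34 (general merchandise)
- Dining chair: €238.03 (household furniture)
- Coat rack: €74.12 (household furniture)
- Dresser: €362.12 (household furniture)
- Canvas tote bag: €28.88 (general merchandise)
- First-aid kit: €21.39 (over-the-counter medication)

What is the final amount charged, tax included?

Umbrella €22.89: general merchandise → 10% + 2.75% city = 12.75% → €2.918475
Adhesive bandages €7.23: over-the-counter medication → 7% + 0% city = 7% → €0.5061
Allergy tablets €16.76: over-the-counter medication → 7% + 0% city = 7% → €1.1732
Paperback novel €9.66: books and periodicals → 9% + 1.25% city = 10.25% → €0.99015
Kite €25.13: children's toys → 4% + 1.5% city = 5.5% → €1.38215
Scented candle €20.34: general merchandise → 10% + 2.75% city = 12.75% → €2.59335
Dining chair €238.03: household furniture → 7.5% + 0.5% city = 8% → €19.0424
Coat rack €74.12: household furniture → 7.5% + 0.5% city = 8% → €5.9296
Dresser €362.12: household furniture → 7.5% + 0.5% city = 8% → €28.9696
Canvas tote bag €28.88: general merchandise → 10% + 2.75% city = 12.75% → €3.6822
First-aid kit €21.39: over-the-counter medication → 7% + 0% city = 7% → €1.4973
Subtotal = €826.55; unrounded tax = €68.684525 → €68.68; total due = €895.23

€895.23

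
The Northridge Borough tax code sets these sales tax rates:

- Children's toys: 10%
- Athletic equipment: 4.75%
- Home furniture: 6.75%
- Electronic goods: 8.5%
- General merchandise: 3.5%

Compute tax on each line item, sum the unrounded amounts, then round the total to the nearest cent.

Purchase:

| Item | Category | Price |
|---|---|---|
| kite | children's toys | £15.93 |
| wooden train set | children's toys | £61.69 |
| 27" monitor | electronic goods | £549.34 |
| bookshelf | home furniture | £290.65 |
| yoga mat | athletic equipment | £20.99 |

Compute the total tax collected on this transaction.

Kite £15.93: children's toys → 10% → £1.593
Wooden train set £61.69: children's toys → 10% → £6.169
27" monitor £549.34: electronic goods → 8.5% → £46.6939
Bookshelf £290.65: home furniture → 6.75% → £19.618875
Yoga mat £20.99: athletic equipment → 4.75% → £0.997025
Unrounded tax sum = £75.0718 → £75.07

£75.07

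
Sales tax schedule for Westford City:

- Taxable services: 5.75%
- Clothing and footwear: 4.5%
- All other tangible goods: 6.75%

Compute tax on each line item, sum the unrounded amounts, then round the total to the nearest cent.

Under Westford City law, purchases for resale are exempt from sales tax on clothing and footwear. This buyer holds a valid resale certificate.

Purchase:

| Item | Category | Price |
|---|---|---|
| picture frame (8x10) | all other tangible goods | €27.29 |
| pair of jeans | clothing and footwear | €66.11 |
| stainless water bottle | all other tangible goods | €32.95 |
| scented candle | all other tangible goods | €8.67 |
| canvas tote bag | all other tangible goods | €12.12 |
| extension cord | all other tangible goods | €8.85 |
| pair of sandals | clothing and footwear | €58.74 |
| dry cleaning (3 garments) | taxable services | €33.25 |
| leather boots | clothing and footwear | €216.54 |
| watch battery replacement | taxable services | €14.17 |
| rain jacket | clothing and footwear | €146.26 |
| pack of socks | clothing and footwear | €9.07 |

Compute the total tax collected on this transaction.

€8.79

Picture frame (8x10) €27.29: all other tangible goods → 6.75% → €1.842075
Pair of jeans €66.11: clothing and footwear, buyer-exempt → 0% → €0.00
Stainless water bottle €32.95: all other tangible goods → 6.75% → €2.224125
Scented candle €8.67: all other tangible goods → 6.75% → €0.585225
Canvas tote bag €12.12: all other tangible goods → 6.75% → €0.8181
Extension cord €8.85: all other tangible goods → 6.75% → €0.597375
Pair of sandals €58.74: clothing and footwear, buyer-exempt → 0% → €0.00
Dry cleaning (3 garments) €33.25: taxable services → 5.75% → €1.911875
Leather boots €216.54: clothing and footwear, buyer-exempt → 0% → €0.00
Watch battery replacement €14.17: taxable services → 5.75% → €0.814775
Rain jacket €146.26: clothing and footwear, buyer-exempt → 0% → €0.00
Pack of socks €9.07: clothing and footwear, buyer-exempt → 0% → €0.00
Unrounded tax sum = €8.79355 → €8.79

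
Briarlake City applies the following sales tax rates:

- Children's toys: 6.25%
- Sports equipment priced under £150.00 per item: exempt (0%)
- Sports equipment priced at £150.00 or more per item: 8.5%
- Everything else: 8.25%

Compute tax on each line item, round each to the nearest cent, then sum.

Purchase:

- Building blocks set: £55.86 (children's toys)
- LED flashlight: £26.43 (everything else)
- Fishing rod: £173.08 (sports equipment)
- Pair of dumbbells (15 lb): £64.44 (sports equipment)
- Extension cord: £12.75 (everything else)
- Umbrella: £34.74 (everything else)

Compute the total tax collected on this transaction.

Building blocks set £55.86: children's toys → 6.25% → £3.49
LED flashlight £26.43: everything else → 8.25% → £2.18
Fishing rod £173.08: sports equipment, £150.00 or more → 8.5% → £14.71
Pair of dumbbells (15 lb) £64.44: sports equipment, under £150.00 → 0% → £0.00
Extension cord £12.75: everything else → 8.25% → £1.05
Umbrella £34.74: everything else → 8.25% → £2.87
Total tax = £3.49 + £2.18 + £14.71 + £1.05 + £2.87 = £24.30

£24.30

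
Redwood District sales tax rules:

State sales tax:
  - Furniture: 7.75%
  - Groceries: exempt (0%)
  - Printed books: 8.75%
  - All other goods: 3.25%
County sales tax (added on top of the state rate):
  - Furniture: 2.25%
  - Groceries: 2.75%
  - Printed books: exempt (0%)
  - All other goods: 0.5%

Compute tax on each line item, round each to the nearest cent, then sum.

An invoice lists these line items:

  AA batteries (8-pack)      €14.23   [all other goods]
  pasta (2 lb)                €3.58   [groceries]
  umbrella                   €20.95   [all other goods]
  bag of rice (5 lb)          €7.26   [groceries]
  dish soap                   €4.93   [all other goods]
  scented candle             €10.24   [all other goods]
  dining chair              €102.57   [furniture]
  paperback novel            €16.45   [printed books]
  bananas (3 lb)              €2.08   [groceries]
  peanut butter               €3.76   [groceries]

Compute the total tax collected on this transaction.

€14.04

AA batteries (8-pack) €14.23: all other goods → 3.25% + 0.5% county = 3.75% → €0.53
Pasta (2 lb) €3.58: groceries → 0% + 2.75% county = 2.75% → €0.10
Umbrella €20.95: all other goods → 3.25% + 0.5% county = 3.75% → €0.79
Bag of rice (5 lb) €7.26: groceries → 0% + 2.75% county = 2.75% → €0.20
Dish soap €4.93: all other goods → 3.25% + 0.5% county = 3.75% → €0.18
Scented candle €10.24: all other goods → 3.25% + 0.5% county = 3.75% → €0.38
Dining chair €102.57: furniture → 7.75% + 2.25% county = 10% → €10.26
Paperback novel €16.45: printed books → 8.75% + 0% county = 8.75% → €1.44
Bananas (3 lb) €2.08: groceries → 0% + 2.75% county = 2.75% → €0.06
Peanut butter €3.76: groceries → 0% + 2.75% county = 2.75% → €0.10
Total tax = €0.53 + €0.10 + €0.79 + €0.20 + €0.18 + €0.38 + €10.26 + €1.44 + €0.06 + €0.10 = €14.04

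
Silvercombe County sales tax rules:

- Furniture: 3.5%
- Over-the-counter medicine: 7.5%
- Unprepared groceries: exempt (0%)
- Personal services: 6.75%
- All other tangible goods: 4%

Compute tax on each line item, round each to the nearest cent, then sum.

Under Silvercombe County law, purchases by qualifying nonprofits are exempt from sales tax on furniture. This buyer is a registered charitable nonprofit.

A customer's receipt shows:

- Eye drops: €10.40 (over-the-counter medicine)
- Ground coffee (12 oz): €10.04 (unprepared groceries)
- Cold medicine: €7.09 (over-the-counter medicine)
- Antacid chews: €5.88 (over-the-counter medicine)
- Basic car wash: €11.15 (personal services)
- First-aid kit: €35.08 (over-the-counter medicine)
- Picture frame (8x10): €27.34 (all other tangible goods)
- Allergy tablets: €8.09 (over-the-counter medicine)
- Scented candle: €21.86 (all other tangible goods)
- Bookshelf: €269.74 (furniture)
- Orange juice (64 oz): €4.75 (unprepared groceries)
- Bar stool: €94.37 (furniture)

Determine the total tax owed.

€7.70

Eye drops €10.40: over-the-counter medicine → 7.5% → €0.78
Ground coffee (12 oz) €10.04: unprepared groceries → 0% → €0.00
Cold medicine €7.09: over-the-counter medicine → 7.5% → €0.53
Antacid chews €5.88: over-the-counter medicine → 7.5% → €0.44
Basic car wash €11.15: personal services → 6.75% → €0.75
First-aid kit €35.08: over-the-counter medicine → 7.5% → €2.63
Picture frame (8x10) €27.34: all other tangible goods → 4% → €1.09
Allergy tablets €8.09: over-the-counter medicine → 7.5% → €0.61
Scented candle €21.86: all other tangible goods → 4% → €0.87
Bookshelf €269.74: furniture, buyer-exempt → 0% → €0.00
Orange juice (64 oz) €4.75: unprepared groceries → 0% → €0.00
Bar stool €94.37: furniture, buyer-exempt → 0% → €0.00
Total tax = €0.78 + €0.53 + €0.44 + €0.75 + €2.63 + €1.09 + €0.61 + €0.87 = €7.70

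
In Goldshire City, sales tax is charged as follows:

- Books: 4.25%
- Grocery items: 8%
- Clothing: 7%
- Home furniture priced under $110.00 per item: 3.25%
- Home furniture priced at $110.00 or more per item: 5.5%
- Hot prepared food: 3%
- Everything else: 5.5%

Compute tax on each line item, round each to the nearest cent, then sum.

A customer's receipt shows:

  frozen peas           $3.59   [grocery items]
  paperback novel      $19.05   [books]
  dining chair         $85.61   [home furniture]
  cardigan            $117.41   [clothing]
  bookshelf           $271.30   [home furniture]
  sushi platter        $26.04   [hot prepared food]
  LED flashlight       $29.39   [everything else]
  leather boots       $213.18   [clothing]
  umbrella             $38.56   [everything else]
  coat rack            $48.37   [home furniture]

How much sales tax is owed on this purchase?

$48.03

Frozen peas $3.59: grocery items → 8% → $0.29
Paperback novel $19.05: books → 4.25% → $0.81
Dining chair $85.61: home furniture, under $110.00 → 3.25% → $2.78
Cardigan $117.41: clothing → 7% → $8.22
Bookshelf $271.30: home furniture, $110.00 or more → 5.5% → $14.92
Sushi platter $26.04: hot prepared food → 3% → $0.78
LED flashlight $29.39: everything else → 5.5% → $1.62
Leather boots $213.18: clothing → 7% → $14.92
Umbrella $38.56: everything else → 5.5% → $2.12
Coat rack $48.37: home furniture, under $110.00 → 3.25% → $1.57
Total tax = $0.29 + $0.81 + $2.78 + $8.22 + $14.92 + $0.78 + $1.62 + $14.92 + $2.12 + $1.57 = $48.03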